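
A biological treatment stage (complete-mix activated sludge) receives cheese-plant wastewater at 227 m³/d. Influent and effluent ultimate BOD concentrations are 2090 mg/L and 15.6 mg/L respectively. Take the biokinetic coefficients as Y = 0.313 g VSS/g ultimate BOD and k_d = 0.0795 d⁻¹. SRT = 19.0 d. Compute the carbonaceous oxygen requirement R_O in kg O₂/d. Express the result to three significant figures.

R_O ≈ 388 kg O₂/d

Y_obs = Y / (1 + k_d θ_c) = 0.313 / (1 + 0.0795 × 19.0) = 0.313 / 2.510 = 0.1247.
Mass of ultimate BOD removed per day: Q(S₀ − S) = 227 × 2074 g/m³ = 470.9 kg/d.
Biomass synthesised: P_X = Y_obs × 470.9 = 58.71 kg VSS/d.
Carbonaceous O₂ demand = substrate oxidised − cell-mass equivalent = 470.9 − 1.42 × 58.71 = 387.5 kg O₂/d.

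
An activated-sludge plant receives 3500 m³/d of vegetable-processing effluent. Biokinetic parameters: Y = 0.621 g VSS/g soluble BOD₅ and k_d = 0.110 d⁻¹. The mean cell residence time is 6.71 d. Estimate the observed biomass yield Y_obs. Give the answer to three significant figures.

Y_obs ≈ 0.357 g VSS/g soluble BOD₅

The observed yield is Y_obs = Y/(1 + k_d·θ_c) = 0.621 / (1 + 0.110 × 6.71) = 0.621 / 1.738 = 0.3573 g VSS per g soluble BOD₅ removed.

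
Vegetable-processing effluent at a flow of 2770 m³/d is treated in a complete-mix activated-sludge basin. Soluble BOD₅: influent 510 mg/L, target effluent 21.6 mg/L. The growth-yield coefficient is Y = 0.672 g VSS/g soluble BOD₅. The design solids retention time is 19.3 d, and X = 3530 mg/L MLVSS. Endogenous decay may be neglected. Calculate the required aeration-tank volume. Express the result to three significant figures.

V ≈ 4970 m³

V·X = Y·Q·ΔS·θ_c gives V = 0.672 × 2770 × (510 − 21.6) × 19.3 / 3530 = 4971 m³.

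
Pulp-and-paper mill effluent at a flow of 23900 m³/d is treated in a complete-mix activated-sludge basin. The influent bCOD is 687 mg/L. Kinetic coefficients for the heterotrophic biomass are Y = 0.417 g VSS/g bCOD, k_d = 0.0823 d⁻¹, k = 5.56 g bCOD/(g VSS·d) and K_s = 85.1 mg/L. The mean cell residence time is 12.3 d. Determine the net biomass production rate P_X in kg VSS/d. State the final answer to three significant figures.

For a completely mixed reactor with recycle the Lawrence–McCarty relation gives S = K_s·(1 + k_d·θ_c) / [θ_c·(Y·k − k_d) − 1] = 85.1 × (1 + 0.0823 × 12.3) / [12.3 × (0.417 × 5.56 − 0.0823) − 1] = 171.2 / 26.51 = 6.461 mg/L.
Correct the yield for decay: Y_obs = Y/(1 + k_d θ_c) = 0.417 / (1 + 0.0823 × 12.3) = 0.417 / 2.012 = 0.2072.
ΔS = 687 − 6.46 = 680.5 mg/L, so the substrate removal rate is 23900 × 680.5/1000 = 16265 kg bCOD/d.
So the net sludge growth is P_X = 0.2072 × 16265 = 3371 kg VSS/d.

P_X ≈ 3370 kg VSS/d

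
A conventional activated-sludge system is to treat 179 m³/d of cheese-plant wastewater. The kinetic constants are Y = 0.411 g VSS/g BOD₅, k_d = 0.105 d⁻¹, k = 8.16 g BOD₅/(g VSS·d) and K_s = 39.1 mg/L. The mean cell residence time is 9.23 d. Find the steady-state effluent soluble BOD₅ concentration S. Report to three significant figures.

From the Monod/SRT balance for a CMAS, S = K_s·(1+k_d θ_c)/[θ_c·(Y k − k_d) − 1] = 39.1 × (1 + 0.105 × 9.23) / [9.23 × (0.411 × 8.16 − 0.105) − 1] = 76.99 / 28.99 = 2.656 mg/L.

S ≈ 2.66 mg/L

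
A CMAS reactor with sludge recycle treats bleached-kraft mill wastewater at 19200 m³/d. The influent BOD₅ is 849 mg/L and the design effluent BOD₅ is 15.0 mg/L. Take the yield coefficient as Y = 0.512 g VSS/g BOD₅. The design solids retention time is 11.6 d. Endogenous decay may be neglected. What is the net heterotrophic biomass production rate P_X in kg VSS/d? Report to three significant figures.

P_X ≈ 8200 kg VSS/d

Since k_d ≈ 0, Y_obs = Y = 0.512 g VSS/g BOD₅.
ΔS = 849 − 15.0 = 834.0 mg/L, so the substrate removal rate is 19200 × 834.0/1000 = 16013 kg BOD₅/d.
So the net sludge growth is P_X = 0.5120 × 16013 = 8199 kg VSS/d.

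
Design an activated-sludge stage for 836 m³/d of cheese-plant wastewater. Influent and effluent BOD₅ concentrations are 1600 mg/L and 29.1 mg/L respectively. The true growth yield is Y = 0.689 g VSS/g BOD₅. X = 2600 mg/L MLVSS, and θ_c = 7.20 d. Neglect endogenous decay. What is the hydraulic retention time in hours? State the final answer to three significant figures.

τ ≈ 71.9 h

With k_d = 0 the design equation reduces to V = Y Q (S₀−S) θ_c / X = 0.689 × 836 × (1600 − 29.1) × 7.20 / 2600 = 2506 m³.
τ = V/Q = 2506/836 = 2.997 d, or 71.93 h.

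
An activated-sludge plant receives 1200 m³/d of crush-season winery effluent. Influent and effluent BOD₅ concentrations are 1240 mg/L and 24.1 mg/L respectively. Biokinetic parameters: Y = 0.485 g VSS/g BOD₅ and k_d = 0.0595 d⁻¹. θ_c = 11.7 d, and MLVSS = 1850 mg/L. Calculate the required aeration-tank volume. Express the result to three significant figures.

Steady-state biomass mass balance: V·X·(1 + k_d·θ_c) = Y·Q·(S₀ − S)·θ_c, so V = 0.485 × 1200 × (1240 − 24.1) × 11.7 / [1850 × (1 + 0.0595 × 11.7)] = 8.28×10^6 / 3138 = 2639 m³.

V ≈ 2640 m³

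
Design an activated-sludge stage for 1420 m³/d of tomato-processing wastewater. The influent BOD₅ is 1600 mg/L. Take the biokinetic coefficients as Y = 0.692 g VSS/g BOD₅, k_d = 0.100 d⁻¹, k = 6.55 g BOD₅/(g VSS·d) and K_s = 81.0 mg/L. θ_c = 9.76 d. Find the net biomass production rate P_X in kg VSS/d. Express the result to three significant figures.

P_X ≈ 794 kg VSS/d

For a completely mixed reactor with recycle the Lawrence–McCarty relation gives S = K_s·(1 + k_d·θ_c) / [θ_c·(Y·k − k_d) − 1] = 81.0 × (1 + 0.100 × 9.76) / [9.76 × (0.692 × 6.55 − 0.100) − 1] = 160.1 / 42.26 = 3.787 mg/L.
The observed yield is Y_obs = Y/(1 + k_d·θ_c) = 0.692 / (1 + 0.100 × 9.76) = 0.692 / 1.976 = 0.3502 g VSS per g BOD₅ removed.
ΔS = 1600 − 3.79 = 1596 mg/L, so the substrate removal rate is 1420 × 1596/1000 = 2267 kg BOD₅/d.
Net biomass production P_X = Y_obs × Q·(S₀ − S) = 0.3502 × 2267 = 793.8 kg VSS/d.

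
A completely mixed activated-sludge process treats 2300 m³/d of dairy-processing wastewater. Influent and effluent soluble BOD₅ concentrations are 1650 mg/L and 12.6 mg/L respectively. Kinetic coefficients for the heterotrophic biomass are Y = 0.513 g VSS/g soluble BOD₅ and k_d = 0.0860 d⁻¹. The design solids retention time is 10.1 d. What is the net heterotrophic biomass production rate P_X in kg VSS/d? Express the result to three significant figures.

P_X ≈ 1030 kg VSS/d

Observed yield with endogenous decay: Y_obs = Y / (1 + k_d·θ_c) = 0.513 / (1 + 0.0860 × 10.1) = 0.513 / 1.869 = 0.2745 g VSS/g soluble BOD₅.
Substrate removed = Q·(S₀ − S) = 2300 m³/d × (1650 − 12.6) g/m³ = 3.77×10^6 g/d = 3766 kg/d.
P_X = Y_obs · Q(S₀ − S) = 0.2745 × 3766 = 1034 kg VSS/d.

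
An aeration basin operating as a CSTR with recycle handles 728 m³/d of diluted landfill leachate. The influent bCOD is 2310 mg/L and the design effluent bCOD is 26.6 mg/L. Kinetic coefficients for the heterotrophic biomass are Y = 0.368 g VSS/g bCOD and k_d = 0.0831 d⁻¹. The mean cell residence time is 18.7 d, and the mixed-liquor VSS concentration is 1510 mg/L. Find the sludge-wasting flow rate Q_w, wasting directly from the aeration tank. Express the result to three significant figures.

From the SRT design equation V = Y Q (S₀−S) θ_c / [X (1 + k_d θ_c)] = 0.368 × 728 × (2310 − 26.6) × 18.7 / [1510 × (1 + 0.0831 × 18.7)] = 1.14×10^7 / 3856 = 2966 m³.
With mixed-liquor wasting, θ_c = V/Q_w, so Q_w = V/θ_c = 2966/18.7 = 158.6 m³/d.

Q_w ≈ 159 m³/d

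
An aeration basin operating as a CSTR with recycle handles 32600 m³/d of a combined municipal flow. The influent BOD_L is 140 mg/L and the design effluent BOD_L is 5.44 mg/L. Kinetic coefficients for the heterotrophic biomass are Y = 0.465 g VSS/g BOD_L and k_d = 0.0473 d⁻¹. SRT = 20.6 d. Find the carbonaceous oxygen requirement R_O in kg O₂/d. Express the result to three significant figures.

R_O ≈ 2920 kg O₂/d

Observed yield with endogenous decay: Y_obs = Y / (1 + k_d·θ_c) = 0.465 / (1 + 0.0473 × 20.6) = 0.465 / 1.974 = 0.2355 g VSS/g BOD_L.
Mass of BOD_L removed per day: Q(S₀ − S) = 32600 × 134.6 g/m³ = 4387 kg/d.
Net sludge production P_X = 0.2355 × 4387 = 1033 kg VSS/d.
R_O = Q·(S₀ − S) − 1.42·P_X = 4387 − 1.42 × 1033 = 2920 kg O₂/d.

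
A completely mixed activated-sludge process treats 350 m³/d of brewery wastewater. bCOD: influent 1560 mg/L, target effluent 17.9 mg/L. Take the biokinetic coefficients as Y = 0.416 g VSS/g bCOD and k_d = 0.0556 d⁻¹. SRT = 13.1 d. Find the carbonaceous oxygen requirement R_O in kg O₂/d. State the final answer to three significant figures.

R_O ≈ 355 kg O₂/d

The observed yield is Y_obs = Y/(1 + k_d·θ_c) = 0.416 / (1 + 0.0556 × 13.1) = 0.416 / 1.728 = 0.2407 g VSS per g bCOD removed.
Mass of bCOD removed per day: Q(S₀ − S) = 350 × 1542 g/m³ = 539.7 kg/d.
P_X = Y_obs·Q·(S₀ − S) = 0.2407 × 539.7 = 129.9 kg VSS/d.
Carbonaceous O₂ demand = substrate oxidised − cell-mass equivalent = 539.7 − 1.42 × 129.9 = 355.3 kg O₂/d.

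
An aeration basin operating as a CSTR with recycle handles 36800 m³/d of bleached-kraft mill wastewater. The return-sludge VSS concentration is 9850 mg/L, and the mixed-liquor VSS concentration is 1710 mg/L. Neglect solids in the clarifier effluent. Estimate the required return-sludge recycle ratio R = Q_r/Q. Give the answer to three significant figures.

R ≈ 0.210

Mass balance around the secondary clarifier (neglecting effluent solids): R = X / (X_r − X) = 1710 / (9850 − 1710) = 0.2101.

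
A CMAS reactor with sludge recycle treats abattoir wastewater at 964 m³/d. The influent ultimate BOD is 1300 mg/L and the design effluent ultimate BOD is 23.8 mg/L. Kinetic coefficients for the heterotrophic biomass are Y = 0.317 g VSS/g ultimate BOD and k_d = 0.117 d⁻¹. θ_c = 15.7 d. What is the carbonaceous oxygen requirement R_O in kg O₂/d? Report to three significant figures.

Y_obs = Y / (1 + k_d θ_c) = 0.317 / (1 + 0.117 × 15.7) = 0.317 / 2.837 = 0.1117.
Q·(S₀ − S) = 964 × (1300 − 23.8) × 10⁻³ = 1230 kg/d removed.
Net sludge production P_X = 0.1117 × 1230 = 137.5 kg VSS/d.
R_O = Q·(S₀ − S) − 1.42·P_X = 1230 − 1.42 × 137.5 = 1035 kg O₂/d.

R_O ≈ 1040 kg O₂/d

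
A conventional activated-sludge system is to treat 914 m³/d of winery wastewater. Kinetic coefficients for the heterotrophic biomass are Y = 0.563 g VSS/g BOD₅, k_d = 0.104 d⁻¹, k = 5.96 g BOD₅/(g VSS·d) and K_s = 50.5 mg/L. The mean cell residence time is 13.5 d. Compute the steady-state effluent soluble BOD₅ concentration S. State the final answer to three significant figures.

S ≈ 2.83 mg/L

For a completely mixed reactor with recycle the Lawrence–McCarty relation gives S = K_s·(1 + k_d·θ_c) / [θ_c·(Y·k − k_d) − 1] = 50.5 × (1 + 0.104 × 13.5) / [13.5 × (0.563 × 5.96 − 0.104) − 1] = 121.4 / 42.89 = 2.830 mg/L.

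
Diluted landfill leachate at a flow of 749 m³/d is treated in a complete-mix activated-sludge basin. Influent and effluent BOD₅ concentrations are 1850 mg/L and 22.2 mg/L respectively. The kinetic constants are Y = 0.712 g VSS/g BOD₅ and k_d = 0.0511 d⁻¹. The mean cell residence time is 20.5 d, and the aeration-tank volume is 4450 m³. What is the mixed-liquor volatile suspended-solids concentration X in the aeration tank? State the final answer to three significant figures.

From V·X·(1 + k_d·θ_c) = Y·Q·(S₀ − S)·θ_c: X = 0.712 × 749 × (1850 − 22.2) × 20.5 / [4450 × (1 + 0.0511 × 20.5)] = 2193 mg/L.

X ≈ 2190 mg/L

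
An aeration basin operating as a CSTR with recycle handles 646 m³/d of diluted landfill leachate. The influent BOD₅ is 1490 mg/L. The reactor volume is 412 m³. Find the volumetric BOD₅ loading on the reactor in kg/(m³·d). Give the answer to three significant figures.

L_v ≈ 2.34 kg BOD₅/(m³·d)

Volumetric loading L_v = Q·S₀ / V = 646 × 1490 g/m³ / 412.0 m³ = 2336 g/(m³·d) = 2.336 kg BOD₅/(m³·d).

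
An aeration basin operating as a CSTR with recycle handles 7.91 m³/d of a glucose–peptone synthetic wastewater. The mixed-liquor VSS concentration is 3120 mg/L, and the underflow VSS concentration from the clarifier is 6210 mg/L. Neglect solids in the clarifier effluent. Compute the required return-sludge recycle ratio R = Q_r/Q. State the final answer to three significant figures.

R ≈ 1.01

Solids balance on the clarifier gives (1+R)X = R·X_r, so R = X/(X_r − X) = 3120 / (6210 − 3120) = 1.010.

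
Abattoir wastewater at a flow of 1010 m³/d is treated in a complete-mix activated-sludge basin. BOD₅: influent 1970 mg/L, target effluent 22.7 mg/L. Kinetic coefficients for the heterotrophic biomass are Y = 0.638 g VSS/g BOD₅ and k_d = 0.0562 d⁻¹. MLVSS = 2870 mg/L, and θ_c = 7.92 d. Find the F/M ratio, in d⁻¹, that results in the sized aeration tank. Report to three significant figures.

Rearranging the biomass balance for a CMAS with decay, V = Y·Q·ΔS·θ_c / [X·(1+k_d θ_c)] = 0.638 × 1010 × (1970 − 22.7) × 7.92 / [2870 × (1 + 0.0562 × 7.92)] = 9.94×10^6 / 4147 = 2396 m³.
Food-to-microorganism ratio F/M = Q S₀ / (V X) = 1010 × 1970 / (2396 × 2870) = 0.2893 d⁻¹.

F/M ≈ 0.289 d⁻¹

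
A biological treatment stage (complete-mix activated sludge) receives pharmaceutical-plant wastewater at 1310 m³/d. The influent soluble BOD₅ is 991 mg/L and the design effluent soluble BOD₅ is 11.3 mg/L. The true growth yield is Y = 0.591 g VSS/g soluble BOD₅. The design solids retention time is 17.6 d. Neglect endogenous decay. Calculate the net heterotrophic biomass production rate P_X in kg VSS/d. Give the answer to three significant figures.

P_X ≈ 758 kg VSS/d

Since k_d ≈ 0, Y_obs = Y = 0.591 g VSS/g soluble BOD₅.
Q·(S₀ − S) = 1310 × (991 − 11.3) × 10⁻³ = 1283 kg/d removed.
Biomass produced: P_X = Y_obs·Q·ΔS = 0.5910 × 1283 ≈ 758.5 kg VSS/d.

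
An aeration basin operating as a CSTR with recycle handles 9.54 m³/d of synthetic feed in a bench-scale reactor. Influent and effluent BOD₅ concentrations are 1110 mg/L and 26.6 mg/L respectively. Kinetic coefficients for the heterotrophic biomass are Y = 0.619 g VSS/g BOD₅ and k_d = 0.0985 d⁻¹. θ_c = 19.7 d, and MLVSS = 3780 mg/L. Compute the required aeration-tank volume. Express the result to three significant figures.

V ≈ 11.3 m³

Steady-state biomass mass balance: V·X·(1 + k_d·θ_c) = Y·Q·(S₀ − S)·θ_c, so V = 0.619 × 9.54 × (1110 − 26.6) × 19.7 / [3780 × (1 + 0.0985 × 19.7)] = 1.26×10^5 / 11115 = 11.34 m³.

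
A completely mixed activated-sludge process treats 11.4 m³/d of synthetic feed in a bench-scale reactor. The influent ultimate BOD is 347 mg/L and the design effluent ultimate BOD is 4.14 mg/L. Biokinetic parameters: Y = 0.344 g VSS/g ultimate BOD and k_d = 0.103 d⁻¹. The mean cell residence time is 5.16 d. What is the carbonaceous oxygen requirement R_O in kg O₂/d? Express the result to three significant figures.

Correct the yield for decay: Y_obs = Y/(1 + k_d θ_c) = 0.344 / (1 + 0.103 × 5.16) = 0.344 / 1.531 = 0.2246.
Mass of ultimate BOD removed per day: Q(S₀ − S) = 11.4 × 342.9 g/m³ = 3.909 kg/d.
Biomass synthesised: P_X = Y_obs × 3.909 = 0.8779 kg VSS/d.
R_O = Q·(S₀ − S) − 1.42·P_X = 3.909 − 1.42 × 0.8779 = 2.662 kg O₂/d.

R_O ≈ 2.66 kg O₂/d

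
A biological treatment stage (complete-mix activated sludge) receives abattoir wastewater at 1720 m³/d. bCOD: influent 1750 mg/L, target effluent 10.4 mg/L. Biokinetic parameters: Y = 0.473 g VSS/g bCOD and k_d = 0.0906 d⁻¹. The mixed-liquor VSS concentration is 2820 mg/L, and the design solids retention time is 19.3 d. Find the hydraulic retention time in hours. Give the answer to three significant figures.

τ ≈ 49.2 h

Rearranging the biomass balance for a CMAS with decay, V = Y·Q·ΔS·θ_c / [X·(1+k_d θ_c)] = 0.473 × 1720 × (1750 − 10.4) × 19.3 / [2820 × (1 + 0.0906 × 19.3)] = 2.73×10^7 / 7751 = 3524 m³.
HRT = V/Q = 3524 m³ / 1720 m³·d⁻¹ = 2.049 d × 24 = 49.17 h.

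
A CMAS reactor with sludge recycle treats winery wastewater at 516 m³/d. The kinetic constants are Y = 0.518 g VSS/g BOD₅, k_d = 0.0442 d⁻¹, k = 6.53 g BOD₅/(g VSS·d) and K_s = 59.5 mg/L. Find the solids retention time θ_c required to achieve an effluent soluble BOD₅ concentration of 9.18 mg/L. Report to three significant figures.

At the target effluent, Y k S/(K_s+S) = 0.518×6.53×9.18/68.68 = 0.4521 d⁻¹.
1/θ_c = 0.4521 − 0.0442 = 0.4079 d⁻¹, so θ_c = 2.451 d.

θ_c ≈ 2.45 d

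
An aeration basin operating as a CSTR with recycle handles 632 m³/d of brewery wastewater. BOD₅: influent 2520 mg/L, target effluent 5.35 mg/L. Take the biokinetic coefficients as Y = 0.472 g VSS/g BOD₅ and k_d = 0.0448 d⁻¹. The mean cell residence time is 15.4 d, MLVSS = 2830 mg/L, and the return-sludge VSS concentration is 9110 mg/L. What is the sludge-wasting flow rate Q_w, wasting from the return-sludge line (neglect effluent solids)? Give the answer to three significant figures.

Q_w ≈ 48.7 m³/d

Rearranging the biomass balance for a CMAS with decay, V = Y·Q·ΔS·θ_c / [X·(1+k_d θ_c)] = 0.472 × 632 × (2520 − 5.35) × 15.4 / [2830 × (1 + 0.0448 × 15.4)] = 1.16×10^7 / 4782 = 2415 m³.
θ_c = V·X/(Q_w·X_r) when wasting from the recycle, so Q_w = V·X/(θ_c·X_r) = 2415 × 2830 / (15.4 × 9110) = 48.73 m³/d.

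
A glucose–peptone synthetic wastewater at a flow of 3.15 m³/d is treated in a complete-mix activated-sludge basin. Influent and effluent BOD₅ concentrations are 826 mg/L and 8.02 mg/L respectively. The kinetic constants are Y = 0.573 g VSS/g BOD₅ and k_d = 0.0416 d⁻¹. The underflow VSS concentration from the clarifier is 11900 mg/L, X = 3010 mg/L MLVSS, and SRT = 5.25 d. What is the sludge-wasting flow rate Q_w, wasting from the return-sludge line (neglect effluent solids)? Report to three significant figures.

Q_w ≈ 0.102 m³/d

Rearranging the biomass balance for a CMAS with decay, V = Y·Q·ΔS·θ_c / [X·(1+k_d θ_c)] = 0.573 × 3.15 × (826 − 8.02) × 5.25 / [3010 × (1 + 0.0416 × 5.25)] = 7.75×10^3 / 3667 = 2.114 m³.
Wasting from the return line (neglecting effluent solids): Q_w = V·X / (θ_c·X_r) = 2.114 × 3010 / (5.25 × 11900) = 0.1018 m³/d.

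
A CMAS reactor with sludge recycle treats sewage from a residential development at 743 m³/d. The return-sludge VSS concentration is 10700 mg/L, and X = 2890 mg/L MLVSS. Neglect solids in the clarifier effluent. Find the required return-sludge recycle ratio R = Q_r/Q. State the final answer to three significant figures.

R ≈ 0.370

R = Q_r/Q = X/(X_r − X) = 2890 / (10700 − 2890) = 0.3700.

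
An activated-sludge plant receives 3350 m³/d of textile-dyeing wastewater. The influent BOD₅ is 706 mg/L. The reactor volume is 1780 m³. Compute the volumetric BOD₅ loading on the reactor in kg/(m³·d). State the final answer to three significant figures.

L_v = Q S₀ / V = 3350 × 706 × 10⁻³ / 1780 = 1.329 kg/(m³·d).

L_v ≈ 1.33 kg BOD₅/(m³·d)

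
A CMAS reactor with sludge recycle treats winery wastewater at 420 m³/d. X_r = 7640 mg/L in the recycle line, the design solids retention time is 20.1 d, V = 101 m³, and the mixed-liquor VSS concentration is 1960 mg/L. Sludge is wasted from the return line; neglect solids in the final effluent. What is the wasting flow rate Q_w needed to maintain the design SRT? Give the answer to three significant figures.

Q_w ≈ 1.29 m³/d

Q_w = (V·X)/(θ_c X_r) = 101.0 × 1960 / (20.1 × 7640) = 1.289 m³/d.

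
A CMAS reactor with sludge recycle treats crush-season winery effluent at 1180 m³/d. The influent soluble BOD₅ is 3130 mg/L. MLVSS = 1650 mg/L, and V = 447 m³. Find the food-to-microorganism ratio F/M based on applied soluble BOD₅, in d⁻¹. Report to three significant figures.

F/M ≈ 5.01 d⁻¹

F/M = Q·S₀ / (V·X) = 1180 × 3130 / (447.0 × 1650) = 5.008 g soluble BOD₅·(g VSS·d)⁻¹.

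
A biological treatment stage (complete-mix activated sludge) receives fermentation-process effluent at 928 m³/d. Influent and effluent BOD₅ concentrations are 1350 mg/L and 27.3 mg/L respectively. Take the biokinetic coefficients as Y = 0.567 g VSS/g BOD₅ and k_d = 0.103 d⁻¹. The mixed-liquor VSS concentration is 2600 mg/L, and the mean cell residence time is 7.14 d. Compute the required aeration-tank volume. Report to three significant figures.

V ≈ 1100 m³

Steady-state biomass mass balance: V·X·(1 + k_d·θ_c) = Y·Q·(S₀ − S)·θ_c, so V = 0.567 × 928 × (1350 − 27.3) × 7.14 / [2600 × (1 + 0.103 × 7.14)] = 4.97×10^6 / 4512 = 1101 m³.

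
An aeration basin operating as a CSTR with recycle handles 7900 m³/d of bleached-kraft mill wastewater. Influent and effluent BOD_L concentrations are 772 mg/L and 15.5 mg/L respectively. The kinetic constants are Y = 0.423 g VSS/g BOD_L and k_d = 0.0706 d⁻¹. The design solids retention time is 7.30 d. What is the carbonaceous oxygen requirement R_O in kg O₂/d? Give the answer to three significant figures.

Correct the yield for decay: Y_obs = Y/(1 + k_d θ_c) = 0.423 / (1 + 0.0706 × 7.30) = 0.423 / 1.515 = 0.2791.
Mass of BOD_L removed per day: Q(S₀ − S) = 7900 × 756.5 g/m³ = 5976 kg/d.
Net sludge production P_X = 0.2791 × 5976 = 1668 kg VSS/d.
R_O = Q·(S₀ − S) − 1.42·P_X = 5976 − 1.42 × 1668 = 3607 kg O₂/d.

R_O ≈ 3610 kg O₂/d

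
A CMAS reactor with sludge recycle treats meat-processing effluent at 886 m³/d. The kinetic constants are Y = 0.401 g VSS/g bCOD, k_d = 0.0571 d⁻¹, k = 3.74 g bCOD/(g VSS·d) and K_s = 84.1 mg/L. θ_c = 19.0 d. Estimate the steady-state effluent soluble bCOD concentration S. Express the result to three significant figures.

S ≈ 6.64 mg/L

Effluent substrate depends only on kinetics and SRT: S = K_s(1 + k_d θ_c) / [θ_c(Yk − k_d) − 1] = 84.1 × (1 + 0.0571 × 19.0) / [19.0 × (0.401 × 3.74 − 0.0571) − 1] = 175.3 / 26.41 = 6.639 mg/L.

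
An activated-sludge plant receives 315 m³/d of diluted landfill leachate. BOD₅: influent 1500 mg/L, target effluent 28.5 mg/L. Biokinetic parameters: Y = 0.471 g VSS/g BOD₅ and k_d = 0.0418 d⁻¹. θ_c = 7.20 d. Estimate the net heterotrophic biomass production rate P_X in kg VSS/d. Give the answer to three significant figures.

P_X ≈ 168 kg VSS/d

Observed yield with endogenous decay: Y_obs = Y / (1 + k_d·θ_c) = 0.471 / (1 + 0.0418 × 7.20) = 0.471 / 1.301 = 0.3620 g VSS/g BOD₅.
Q·(S₀ − S) = 315 × (1500 − 28.5) × 10⁻³ = 463.5 kg/d removed.
Biomass produced: P_X = Y_obs·Q·ΔS = 0.3620 × 463.5 ≈ 167.8 kg VSS/d.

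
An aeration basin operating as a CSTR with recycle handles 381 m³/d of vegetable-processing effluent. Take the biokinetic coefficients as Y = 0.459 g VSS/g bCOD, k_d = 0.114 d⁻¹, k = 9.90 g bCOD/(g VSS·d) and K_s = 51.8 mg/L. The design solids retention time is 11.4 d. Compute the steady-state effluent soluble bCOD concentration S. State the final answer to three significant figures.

S ≈ 2.41 mg/L

Effluent substrate depends only on kinetics and SRT: S = K_s(1 + k_d θ_c) / [θ_c(Yk − k_d) − 1] = 51.8 × (1 + 0.114 × 11.4) / [11.4 × (0.459 × 9.90 − 0.114) − 1] = 119.1 / 49.50 = 2.406 mg/L.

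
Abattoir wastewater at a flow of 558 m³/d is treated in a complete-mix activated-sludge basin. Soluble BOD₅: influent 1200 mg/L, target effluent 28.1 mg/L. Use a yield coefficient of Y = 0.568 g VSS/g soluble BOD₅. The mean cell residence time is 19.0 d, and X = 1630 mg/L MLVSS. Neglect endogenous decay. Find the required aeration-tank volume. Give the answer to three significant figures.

V ≈ 4330 m³

V·X = Y·Q·ΔS·θ_c gives V = 0.568 × 558 × (1200 − 28.1) × 19.0 / 1630 = 4330 m³.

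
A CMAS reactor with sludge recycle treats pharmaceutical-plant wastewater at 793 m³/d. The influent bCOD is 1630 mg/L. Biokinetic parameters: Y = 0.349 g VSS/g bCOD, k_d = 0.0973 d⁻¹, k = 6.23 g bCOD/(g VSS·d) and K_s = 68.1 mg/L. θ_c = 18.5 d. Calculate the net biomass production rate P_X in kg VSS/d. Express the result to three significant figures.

P_X ≈ 161 kg VSS/d

From the Monod/SRT balance for a CMAS, S = K_s·(1+k_d θ_c)/[θ_c·(Y k − k_d) − 1] = 68.1 × (1 + 0.0973 × 18.5) / [18.5 × (0.349 × 6.23 − 0.0973) − 1] = 190.7 / 37.42 = 5.095 mg/L.
Y_obs = Y / (1 + k_d θ_c) = 0.349 / (1 + 0.0973 × 18.5) = 0.349 / 2.800 = 0.1246.
Substrate removed = Q·(S₀ − S) = 793 m³/d × (1630 − 5.10) g/m³ = 1.29×10^6 g/d = 1289 kg/d.
P_X = Y_obs · Q(S₀ − S) = 0.1246 × 1289 = 160.6 kg VSS/d.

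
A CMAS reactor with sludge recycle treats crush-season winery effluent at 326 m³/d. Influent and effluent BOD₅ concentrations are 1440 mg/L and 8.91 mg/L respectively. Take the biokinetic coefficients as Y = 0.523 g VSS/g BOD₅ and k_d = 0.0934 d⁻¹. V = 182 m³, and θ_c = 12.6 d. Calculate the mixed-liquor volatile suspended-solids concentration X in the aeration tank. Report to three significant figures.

From V·X·(1 + k_d·θ_c) = Y·Q·(S₀ − S)·θ_c: X = 0.523 × 326 × (1440 − 8.91) × 12.6 / [182 × (1 + 0.0934 × 12.6)] = 7760 mg/L.

X ≈ 7760 mg/L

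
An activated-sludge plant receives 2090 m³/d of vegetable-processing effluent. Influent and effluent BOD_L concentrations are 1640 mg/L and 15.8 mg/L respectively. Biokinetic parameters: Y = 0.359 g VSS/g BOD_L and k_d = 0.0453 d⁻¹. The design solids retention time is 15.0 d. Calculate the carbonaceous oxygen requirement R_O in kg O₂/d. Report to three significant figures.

R_O ≈ 2360 kg O₂/d

Y_obs = Y / (1 + k_d θ_c) = 0.359 / (1 + 0.0453 × 15.0) = 0.359 / 1.679 = 0.2138.
Q·(S₀ − S) = 2090 × (1640 − 15.8) × 10⁻³ = 3395 kg/d removed.
Biomass synthesised: P_X = Y_obs × 3395 = 725.6 kg VSS/d.
Carbonaceous O₂ demand = substrate oxidised − cell-mass equivalent = 3395 − 1.42 × 725.6 = 2364 kg O₂/d.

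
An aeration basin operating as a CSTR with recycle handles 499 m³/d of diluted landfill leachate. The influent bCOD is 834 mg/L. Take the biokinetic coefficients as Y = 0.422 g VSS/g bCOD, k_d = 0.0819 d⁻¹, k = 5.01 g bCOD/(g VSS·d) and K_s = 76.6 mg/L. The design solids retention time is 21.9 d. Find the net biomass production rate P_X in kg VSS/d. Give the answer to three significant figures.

P_X ≈ 62.5 kg VSS/d

Effluent substrate depends only on kinetics and SRT: S = K_s(1 + k_d θ_c) / [θ_c(Yk − k_d) − 1] = 76.6 × (1 + 0.0819 × 21.9) / [21.9 × (0.422 × 5.01 − 0.0819) − 1] = 214.0 / 43.51 = 4.918 mg/L.
The observed yield is Y_obs = Y/(1 + k_d·θ_c) = 0.422 / (1 + 0.0819 × 21.9) = 0.422 / 2.794 = 0.1511 g VSS per g bCOD removed.
Mass of bCOD removed per day: Q(S₀ − S) = 499 × 829.1 g/m³ = 413.7 kg/d.
Biomass produced: P_X = Y_obs·Q·ΔS = 0.1511 × 413.7 ≈ 62.49 kg VSS/d.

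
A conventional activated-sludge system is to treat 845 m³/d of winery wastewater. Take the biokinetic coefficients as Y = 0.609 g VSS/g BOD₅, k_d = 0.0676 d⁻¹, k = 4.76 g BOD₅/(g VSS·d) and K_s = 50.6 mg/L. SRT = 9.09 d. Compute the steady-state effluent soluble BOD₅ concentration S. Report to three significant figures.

S ≈ 3.30 mg/L

For a completely mixed reactor with recycle the Lawrence–McCarty relation gives S = K_s·(1 + k_d·θ_c) / [θ_c·(Y·k − k_d) − 1] = 50.6 × (1 + 0.0676 × 9.09) / [9.09 × (0.609 × 4.76 − 0.0676) − 1] = 81.69 / 24.74 = 3.303 mg/L.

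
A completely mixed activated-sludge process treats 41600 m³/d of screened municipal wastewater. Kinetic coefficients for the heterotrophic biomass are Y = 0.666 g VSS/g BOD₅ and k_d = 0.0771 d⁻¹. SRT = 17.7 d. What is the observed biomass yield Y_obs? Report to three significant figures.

Correct the yield for decay: Y_obs = Y/(1 + k_d θ_c) = 0.666 / (1 + 0.0771 × 17.7) = 0.666 / 2.365 = 0.2816.

Y_obs ≈ 0.282 g VSS/g BOD₅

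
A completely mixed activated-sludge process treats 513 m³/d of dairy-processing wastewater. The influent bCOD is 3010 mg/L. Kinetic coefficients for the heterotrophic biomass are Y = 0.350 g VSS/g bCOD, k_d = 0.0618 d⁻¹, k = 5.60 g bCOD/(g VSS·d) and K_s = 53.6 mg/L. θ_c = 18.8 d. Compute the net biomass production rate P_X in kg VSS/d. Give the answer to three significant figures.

P_X ≈ 250 kg VSS/d

Effluent substrate depends only on kinetics and SRT: S = K_s(1 + k_d θ_c) / [θ_c(Yk − k_d) − 1] = 53.6 × (1 + 0.0618 × 18.8) / [18.8 × (0.350 × 5.60 − 0.0618) − 1] = 115.9 / 34.69 = 3.341 mg/L.
Y_obs = Y / (1 + k_d θ_c) = 0.350 / (1 + 0.0618 × 18.8) = 0.350 / 2.162 = 0.1619.
Mass of bCOD removed per day: Q(S₀ − S) = 513 × 3007 g/m³ = 1542 kg/d.
P_X = Y_obs · Q(S₀ − S) = 0.1619 × 1542 = 249.7 kg VSS/d.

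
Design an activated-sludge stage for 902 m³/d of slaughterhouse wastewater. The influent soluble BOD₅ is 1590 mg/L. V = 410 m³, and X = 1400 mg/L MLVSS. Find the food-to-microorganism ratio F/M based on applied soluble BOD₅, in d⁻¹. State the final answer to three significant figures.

F/M ≈ 2.50 d⁻¹

F/M = applied load / biomass = Q·S₀/(V·X) = 902 × 1590 / (410.0 × 1400) = 2.499 d⁻¹.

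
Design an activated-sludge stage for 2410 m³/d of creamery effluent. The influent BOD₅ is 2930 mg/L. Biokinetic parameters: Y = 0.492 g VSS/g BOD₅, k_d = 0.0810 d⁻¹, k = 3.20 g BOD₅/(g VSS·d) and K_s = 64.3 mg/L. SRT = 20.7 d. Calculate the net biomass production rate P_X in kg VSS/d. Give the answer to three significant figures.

Effluent substrate depends only on kinetics and SRT: S = K_s(1 + k_d θ_c) / [θ_c(Yk − k_d) − 1] = 64.3 × (1 + 0.0810 × 20.7) / [20.7 × (0.492 × 3.20 − 0.0810) − 1] = 172.1 / 29.91 = 5.754 mg/L.
The observed yield is Y_obs = Y/(1 + k_d·θ_c) = 0.492 / (1 + 0.0810 × 20.7) = 0.492 / 2.677 = 0.1838 g VSS per g BOD₅ removed.
Mass of BOD₅ removed per day: Q(S₀ − S) = 2410 × 2924 g/m³ = 7047 kg/d.
So the net sludge growth is P_X = 0.1838 × 7047 = 1295 kg VSS/d.

P_X ≈ 1300 kg VSS/d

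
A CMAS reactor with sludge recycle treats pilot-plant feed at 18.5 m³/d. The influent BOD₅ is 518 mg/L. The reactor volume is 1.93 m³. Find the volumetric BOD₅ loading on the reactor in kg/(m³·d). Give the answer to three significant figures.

L_v = Q S₀ / V = 18.5 × 518 × 10⁻³ / 1.930 = 4.965 kg/(m³·d).

L_v ≈ 4.97 kg BOD₅/(m³·d)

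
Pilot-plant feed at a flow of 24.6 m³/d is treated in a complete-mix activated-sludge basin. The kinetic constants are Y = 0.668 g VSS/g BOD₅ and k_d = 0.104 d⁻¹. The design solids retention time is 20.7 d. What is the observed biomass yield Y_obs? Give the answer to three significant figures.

Y_obs ≈ 0.212 g VSS/g BOD₅

Y_obs = Y / (1 + k_d θ_c) = 0.668 / (1 + 0.104 × 20.7) = 0.668 / 3.153 = 0.2119.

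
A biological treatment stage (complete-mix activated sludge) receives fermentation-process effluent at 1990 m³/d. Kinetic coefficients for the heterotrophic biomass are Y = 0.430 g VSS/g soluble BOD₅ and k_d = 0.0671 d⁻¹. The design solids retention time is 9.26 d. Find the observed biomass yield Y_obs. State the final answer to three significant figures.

Y_obs ≈ 0.265 g VSS/g soluble BOD₅

Observed yield with endogenous decay: Y_obs = Y / (1 + k_d·θ_c) = 0.430 / (1 + 0.0671 × 9.26) = 0.430 / 1.621 = 0.2652 g VSS/g soluble BOD₅.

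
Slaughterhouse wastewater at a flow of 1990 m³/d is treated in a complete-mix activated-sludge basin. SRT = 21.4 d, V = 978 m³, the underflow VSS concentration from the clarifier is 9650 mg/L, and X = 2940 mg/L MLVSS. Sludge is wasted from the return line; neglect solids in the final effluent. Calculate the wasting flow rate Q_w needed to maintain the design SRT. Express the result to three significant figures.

Q_w ≈ 13.9 m³/d

Q_w = (V·X)/(θ_c X_r) = 978.0 × 2940 / (21.4 × 9650) = 13.92 m³/d.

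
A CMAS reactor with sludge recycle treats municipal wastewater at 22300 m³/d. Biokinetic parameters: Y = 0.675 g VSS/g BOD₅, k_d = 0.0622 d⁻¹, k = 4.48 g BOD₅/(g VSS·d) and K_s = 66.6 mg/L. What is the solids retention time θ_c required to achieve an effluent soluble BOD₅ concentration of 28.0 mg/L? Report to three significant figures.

Specific growth rate at S = 28.0 mg/L: μ = YkS/(K_s+S) = 0.675·4.48·28.0/(66.6+28.0) = 0.8951 d⁻¹.
θ_c = 1/(μ − k_d) = 1/(0.8951 − 0.0622) = 1/0.8329 = 1.201 d.

θ_c ≈ 1.20 d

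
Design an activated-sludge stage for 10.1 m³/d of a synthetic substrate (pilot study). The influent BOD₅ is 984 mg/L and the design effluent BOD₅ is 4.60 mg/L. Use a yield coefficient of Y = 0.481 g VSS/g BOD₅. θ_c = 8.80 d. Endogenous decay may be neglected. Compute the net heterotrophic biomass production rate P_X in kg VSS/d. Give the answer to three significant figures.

Since k_d ≈ 0, Y_obs = Y = 0.481 g VSS/g BOD₅.
Q·(S₀ − S) = 10.1 × (984 − 4.60) × 10⁻³ = 9.892 kg/d removed.
So the net sludge growth is P_X = 0.4810 × 9.892 = 4.758 kg VSS/d.

P_X ≈ 4.76 kg VSS/d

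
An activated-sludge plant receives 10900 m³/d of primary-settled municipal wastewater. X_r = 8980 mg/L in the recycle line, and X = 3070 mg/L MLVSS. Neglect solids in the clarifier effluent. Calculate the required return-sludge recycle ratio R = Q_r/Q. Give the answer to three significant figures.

R ≈ 0.519

Mass balance around the secondary clarifier (neglecting effluent solids): R = X / (X_r − X) = 3070 / (8980 − 3070) = 0.5195.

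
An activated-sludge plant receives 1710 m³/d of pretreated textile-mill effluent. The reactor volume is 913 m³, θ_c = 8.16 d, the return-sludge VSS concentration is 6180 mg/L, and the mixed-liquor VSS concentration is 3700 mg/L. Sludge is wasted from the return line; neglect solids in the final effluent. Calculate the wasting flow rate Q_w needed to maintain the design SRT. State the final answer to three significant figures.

Q_w ≈ 67.0 m³/d

θ_c = V·X/(Q_w·X_r) when wasting from the recycle, so Q_w = V·X/(θ_c·X_r) = 913.0 × 3700 / (8.16 × 6180) = 66.99 m³/d.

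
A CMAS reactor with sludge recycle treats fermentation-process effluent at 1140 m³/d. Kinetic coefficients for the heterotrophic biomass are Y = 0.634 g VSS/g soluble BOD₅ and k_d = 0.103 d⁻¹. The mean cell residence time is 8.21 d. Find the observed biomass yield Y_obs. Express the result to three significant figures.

Y_obs = Y / (1 + k_d θ_c) = 0.634 / (1 + 0.103 × 8.21) = 0.634 / 1.846 = 0.3435.

Y_obs ≈ 0.344 g VSS/g soluble BOD₅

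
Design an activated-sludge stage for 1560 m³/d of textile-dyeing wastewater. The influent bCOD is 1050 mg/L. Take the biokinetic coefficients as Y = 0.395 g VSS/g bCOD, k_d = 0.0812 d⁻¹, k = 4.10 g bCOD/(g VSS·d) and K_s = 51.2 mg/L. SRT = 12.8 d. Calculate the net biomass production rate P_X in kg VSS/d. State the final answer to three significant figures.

P_X ≈ 316 kg VSS/d

For a completely mixed reactor with recycle the Lawrence–McCarty relation gives S = K_s·(1 + k_d·θ_c) / [θ_c·(Y·k − k_d) − 1] = 51.2 × (1 + 0.0812 × 12.8) / [12.8 × (0.395 × 4.10 − 0.0812) − 1] = 104.4 / 18.69 = 5.587 mg/L.
Correct the yield for decay: Y_obs = Y/(1 + k_d θ_c) = 0.395 / (1 + 0.0812 × 12.8) = 0.395 / 2.039 = 0.1937.
ΔS = 1050 − 5.59 = 1044 mg/L, so the substrate removal rate is 1560 × 1044/1000 = 1629 kg bCOD/d.
P_X = Y_obs · Q(S₀ − S) = 0.1937 × 1629 = 315.6 kg VSS/d.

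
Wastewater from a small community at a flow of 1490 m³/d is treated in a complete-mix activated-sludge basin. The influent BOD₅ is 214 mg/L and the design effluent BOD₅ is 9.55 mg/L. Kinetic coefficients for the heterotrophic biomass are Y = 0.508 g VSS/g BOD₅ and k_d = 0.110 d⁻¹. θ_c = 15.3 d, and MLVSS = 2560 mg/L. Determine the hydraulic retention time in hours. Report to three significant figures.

Rearranging the biomass balance for a CMAS with decay, V = Y·Q·ΔS·θ_c / [X·(1+k_d θ_c)] = 0.508 × 1490 × (214 − 9.55) × 15.3 / [2560 × (1 + 0.110 × 15.3)] = 2.37×10^6 / 6868 = 344.7 m³.
Hydraulic retention time τ = V/Q = 344.7 / 1490 = 0.2314 d = 5.553 h.

τ ≈ 5.55 h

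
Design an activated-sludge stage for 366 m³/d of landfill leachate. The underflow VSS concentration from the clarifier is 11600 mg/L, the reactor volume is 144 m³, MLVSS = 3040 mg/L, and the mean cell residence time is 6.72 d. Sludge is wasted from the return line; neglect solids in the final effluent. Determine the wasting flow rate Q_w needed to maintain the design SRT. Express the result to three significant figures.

Q_w ≈ 5.62 m³/d

Q_w = (V·X)/(θ_c X_r) = 144.0 × 3040 / (6.72 × 11600) = 5.616 m³/d.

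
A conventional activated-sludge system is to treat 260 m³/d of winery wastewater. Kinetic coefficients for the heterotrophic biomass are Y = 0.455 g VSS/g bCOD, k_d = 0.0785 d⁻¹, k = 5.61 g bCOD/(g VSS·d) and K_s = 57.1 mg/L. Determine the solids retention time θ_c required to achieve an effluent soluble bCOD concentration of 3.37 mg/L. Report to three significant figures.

θ_c ≈ 15.7 d

Specific growth rate at S = 3.37 mg/L: μ = YkS/(K_s+S) = 0.455·5.61·3.37/(57.1+3.37) = 0.1423 d⁻¹.
1/θ_c = 0.1423 − 0.0785 = 0.06375 d⁻¹, so θ_c = 15.69 d.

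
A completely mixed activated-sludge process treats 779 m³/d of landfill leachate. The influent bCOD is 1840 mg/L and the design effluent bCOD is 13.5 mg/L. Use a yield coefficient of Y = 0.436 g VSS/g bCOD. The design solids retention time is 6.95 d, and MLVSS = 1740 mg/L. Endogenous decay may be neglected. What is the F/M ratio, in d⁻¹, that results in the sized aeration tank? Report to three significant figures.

V·X = Y·Q·ΔS·θ_c gives V = 0.436 × 779 × (1840 − 13.5) × 6.95 / 1740 = 2478 m³.
Food-to-microorganism ratio F/M = Q S₀ / (V X) = 779 × 1840 / (2478 × 1740) = 0.3325 d⁻¹.

F/M ≈ 0.332 d⁻¹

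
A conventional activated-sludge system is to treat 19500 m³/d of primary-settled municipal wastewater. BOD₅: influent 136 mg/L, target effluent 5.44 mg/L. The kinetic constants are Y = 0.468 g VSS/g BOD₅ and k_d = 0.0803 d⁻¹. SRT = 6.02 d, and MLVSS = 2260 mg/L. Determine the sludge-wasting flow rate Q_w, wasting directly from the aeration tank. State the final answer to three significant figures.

From the SRT design equation V = Y Q (S₀−S) θ_c / [X (1 + k_d θ_c)] = 0.468 × 19500 × (136 − 5.44) × 6.02 / [2260 × (1 + 0.0803 × 6.02)] = 7.17×10^6 / 3352 = 2140 m³.
With mixed-liquor wasting, θ_c = V/Q_w, so Q_w = V/θ_c = 2140/6.02 = 355.4 m³/d.

Q_w ≈ 355 m³/d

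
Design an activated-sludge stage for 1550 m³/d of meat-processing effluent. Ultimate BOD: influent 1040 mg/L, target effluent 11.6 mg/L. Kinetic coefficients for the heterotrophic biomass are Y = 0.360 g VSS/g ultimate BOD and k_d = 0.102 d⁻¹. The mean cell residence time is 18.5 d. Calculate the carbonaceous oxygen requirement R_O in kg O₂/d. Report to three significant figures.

Correct the yield for decay: Y_obs = Y/(1 + k_d θ_c) = 0.360 / (1 + 0.102 × 18.5) = 0.360 / 2.887 = 0.1247.
Mass of ultimate BOD removed per day: Q(S₀ − S) = 1550 × 1028 g/m³ = 1594 kg/d.
Biomass synthesised: P_X = Y_obs × 1594 = 198.8 kg VSS/d.
R_O = Q·(S₀ − S) − 1.42·P_X = 1594 − 1.42 × 198.8 = 1312 kg O₂/d.

R_O ≈ 1310 kg O₂/d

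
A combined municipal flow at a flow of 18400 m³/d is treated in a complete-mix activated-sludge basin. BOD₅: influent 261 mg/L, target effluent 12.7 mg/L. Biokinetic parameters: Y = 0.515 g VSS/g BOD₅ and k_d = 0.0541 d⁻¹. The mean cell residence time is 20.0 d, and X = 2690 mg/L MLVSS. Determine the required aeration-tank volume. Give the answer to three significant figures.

Rearranging the biomass balance for a CMAS with decay, V = Y·Q·ΔS·θ_c / [X·(1+k_d θ_c)] = 0.515 × 18400 × (261 − 12.7) × 20.0 / [2690 × (1 + 0.0541 × 20.0)] = 4.71×10^7 / 5601 = 8402 m³.

V ≈ 8400 m³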